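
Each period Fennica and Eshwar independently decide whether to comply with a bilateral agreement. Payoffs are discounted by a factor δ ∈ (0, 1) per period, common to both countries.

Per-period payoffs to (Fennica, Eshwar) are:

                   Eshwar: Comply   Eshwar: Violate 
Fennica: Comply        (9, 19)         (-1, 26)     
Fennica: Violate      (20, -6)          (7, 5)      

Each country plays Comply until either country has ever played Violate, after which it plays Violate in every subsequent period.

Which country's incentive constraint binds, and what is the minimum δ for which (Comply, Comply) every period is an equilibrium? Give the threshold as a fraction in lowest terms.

Fennica: cooperation gives 9 each period; deviation gives 20 once then 7 forever.
  9/(1−δ) ≥ 20 + 7δ/(1−δ) ⇒ δ ≥ 11/13.
Eshwar: cooperation gives 19 each period; deviation gives 26 once then 5 forever.
  δ ≥ 7/21 = 1/3.
Both must hold, so the binding constraint is Fennica's: δ ≥ 11/13.

Fennica; δ ≥ 11/13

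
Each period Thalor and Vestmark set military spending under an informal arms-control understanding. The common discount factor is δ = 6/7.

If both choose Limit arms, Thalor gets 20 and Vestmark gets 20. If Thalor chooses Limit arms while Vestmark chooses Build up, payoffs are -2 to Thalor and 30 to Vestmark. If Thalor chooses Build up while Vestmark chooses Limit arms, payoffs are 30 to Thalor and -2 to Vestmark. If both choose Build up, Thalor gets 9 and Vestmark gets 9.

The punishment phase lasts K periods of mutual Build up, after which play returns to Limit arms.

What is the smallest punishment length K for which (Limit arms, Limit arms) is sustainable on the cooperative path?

2

IC: δ(1−δ^K)/(1−δ) ≥ (30−20)/(20−9) = 10/11.
With δ = 6/7: need 1 − δ^K ≥ 10/11·(1−6/7)/(6/7), i.e. δ^K ≤ 0.8485.
Since (6/7)^1 = 0.8571 and (6/7)^2 = 0.7347, the smallest such K is 2.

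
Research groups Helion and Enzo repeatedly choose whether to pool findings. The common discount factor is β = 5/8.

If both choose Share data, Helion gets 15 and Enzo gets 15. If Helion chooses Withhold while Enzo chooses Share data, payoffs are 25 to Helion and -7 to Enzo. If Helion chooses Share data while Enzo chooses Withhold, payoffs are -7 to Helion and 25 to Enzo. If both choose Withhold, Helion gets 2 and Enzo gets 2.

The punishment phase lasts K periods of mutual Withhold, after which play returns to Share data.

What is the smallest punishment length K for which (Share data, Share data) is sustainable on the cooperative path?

2

Need Σ_{k=1}^{K} β^k ≥ (25−15)/(15−2) = 0.7692 at β = 5/8.
At K = 1 the sum is 0.6250 < 0.7692; at K = 2 it is 1.0156 ≥ 0.7692.
So the minimum punishment length is K = 2.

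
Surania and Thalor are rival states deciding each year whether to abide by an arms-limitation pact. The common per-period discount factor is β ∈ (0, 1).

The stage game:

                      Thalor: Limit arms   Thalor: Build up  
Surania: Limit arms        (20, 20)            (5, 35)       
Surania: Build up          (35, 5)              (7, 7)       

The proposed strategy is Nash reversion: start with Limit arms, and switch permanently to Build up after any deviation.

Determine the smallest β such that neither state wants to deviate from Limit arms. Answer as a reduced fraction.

Under grim trigger the critical discount factor is (T−C)/(T−P) with T = 35, C = 20, P = 7.
β* = (35−20)/(35−7) = 15/28.

15/28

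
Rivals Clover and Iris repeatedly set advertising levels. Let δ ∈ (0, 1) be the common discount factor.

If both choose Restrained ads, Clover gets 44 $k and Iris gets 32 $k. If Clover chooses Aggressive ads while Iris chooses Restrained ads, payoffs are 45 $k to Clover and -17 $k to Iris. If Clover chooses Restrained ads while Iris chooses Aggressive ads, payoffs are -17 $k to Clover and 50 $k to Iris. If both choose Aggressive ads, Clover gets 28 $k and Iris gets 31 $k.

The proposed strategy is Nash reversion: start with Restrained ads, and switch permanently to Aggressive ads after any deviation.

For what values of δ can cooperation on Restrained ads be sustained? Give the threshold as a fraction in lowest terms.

18/19

For Clover: deviation gain 45−44 = 1, per-period punishment loss 44−28 = 16. IC gives δ ≥ 1/17.
For Iris: gain 18, loss 1 per period, so δ ≥ 18/19.
The tighter constraint is Iris's, so cooperation needs δ ≥ 18/19.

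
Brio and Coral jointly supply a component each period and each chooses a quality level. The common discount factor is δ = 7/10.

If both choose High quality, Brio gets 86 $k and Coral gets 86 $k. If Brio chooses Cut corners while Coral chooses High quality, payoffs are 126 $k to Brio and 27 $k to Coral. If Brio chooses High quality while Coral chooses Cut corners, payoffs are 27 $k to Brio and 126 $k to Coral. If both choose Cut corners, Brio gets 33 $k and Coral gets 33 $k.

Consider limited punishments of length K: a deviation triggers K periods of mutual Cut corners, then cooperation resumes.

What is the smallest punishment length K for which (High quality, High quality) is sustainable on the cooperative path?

2

Need Σ_{k=1}^{K} δ^k ≥ (126−86)/(86−33) = 0.7547 at δ = 7/10.
At K = 1 the sum is 0.7000 < 0.7547; at K = 2 it is 1.1900 ≥ 0.7547.
So the minimum punishment length is K = 2.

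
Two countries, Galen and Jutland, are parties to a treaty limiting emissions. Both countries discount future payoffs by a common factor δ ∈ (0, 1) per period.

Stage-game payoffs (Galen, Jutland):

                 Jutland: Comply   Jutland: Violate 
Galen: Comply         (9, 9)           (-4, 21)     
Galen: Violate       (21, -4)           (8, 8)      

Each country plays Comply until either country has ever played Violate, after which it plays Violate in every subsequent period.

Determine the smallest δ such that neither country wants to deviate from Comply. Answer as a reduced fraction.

12/13

Under grim trigger the critical discount factor is (T−C)/(T−P) with T = 21, C = 9, P = 8.
δ* = (21−9)/(21−8) = 12/13.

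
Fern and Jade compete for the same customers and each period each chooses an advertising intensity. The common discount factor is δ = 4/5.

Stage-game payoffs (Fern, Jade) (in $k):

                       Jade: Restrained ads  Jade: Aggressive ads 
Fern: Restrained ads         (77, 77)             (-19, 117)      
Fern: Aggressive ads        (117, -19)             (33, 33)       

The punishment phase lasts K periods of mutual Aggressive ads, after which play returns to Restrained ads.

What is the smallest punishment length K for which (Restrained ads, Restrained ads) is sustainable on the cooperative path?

2

Need Σ_{k=1}^{K} δ^k ≥ (117−77)/(77−33) = 0.9091 at δ = 4/5.
At K = 1 the sum is 0.8000 < 0.9091; at K = 2 it is 1.4400 ≥ 0.9091.
So the minimum punishment length is K = 2.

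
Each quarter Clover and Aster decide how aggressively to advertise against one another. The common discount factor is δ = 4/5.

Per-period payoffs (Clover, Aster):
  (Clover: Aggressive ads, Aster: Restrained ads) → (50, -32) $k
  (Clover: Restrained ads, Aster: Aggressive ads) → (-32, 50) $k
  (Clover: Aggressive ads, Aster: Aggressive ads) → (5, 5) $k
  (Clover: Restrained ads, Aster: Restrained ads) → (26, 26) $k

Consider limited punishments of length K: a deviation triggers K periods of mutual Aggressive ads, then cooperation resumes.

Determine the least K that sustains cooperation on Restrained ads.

2

Need Σ_{k=1}^{K} δ^k ≥ (50−26)/(26−5) = 1.1429 at δ = 4/5.
At K = 1 the sum is 0.8000 < 1.1429; at K = 2 it is 1.4400 ≥ 1.1429.
So the minimum punishment length is K = 2.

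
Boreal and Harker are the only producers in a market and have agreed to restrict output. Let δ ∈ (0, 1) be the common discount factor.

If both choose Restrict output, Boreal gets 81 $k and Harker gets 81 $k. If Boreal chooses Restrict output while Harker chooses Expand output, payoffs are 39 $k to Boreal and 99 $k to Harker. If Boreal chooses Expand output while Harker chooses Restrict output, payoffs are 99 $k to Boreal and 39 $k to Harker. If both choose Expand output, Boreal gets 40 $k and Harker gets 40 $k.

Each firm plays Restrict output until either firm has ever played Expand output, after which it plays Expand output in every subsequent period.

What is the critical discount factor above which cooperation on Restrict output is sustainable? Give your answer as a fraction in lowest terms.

Under grim trigger the critical discount factor is (T−C)/(T−P) with T = 99, C = 81, P = 40.
δ* = (99−81)/(99−40) = 18/59.

18/59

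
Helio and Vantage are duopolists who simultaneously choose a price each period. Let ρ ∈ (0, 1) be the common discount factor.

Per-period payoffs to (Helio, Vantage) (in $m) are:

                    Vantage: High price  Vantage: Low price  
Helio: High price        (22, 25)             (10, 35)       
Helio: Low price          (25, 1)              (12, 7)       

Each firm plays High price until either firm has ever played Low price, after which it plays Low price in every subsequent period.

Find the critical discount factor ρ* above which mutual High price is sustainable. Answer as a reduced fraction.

For Helio: deviation gain 25−22 = 3, per-period punishment loss 22−12 = 10. IC gives ρ ≥ 3/13.
For Vantage: gain 10, loss 18 per period, so ρ ≥ 10/28 = 5/14.
The tighter constraint is Vantage's, so cooperation needs ρ ≥ 5/14.

5/14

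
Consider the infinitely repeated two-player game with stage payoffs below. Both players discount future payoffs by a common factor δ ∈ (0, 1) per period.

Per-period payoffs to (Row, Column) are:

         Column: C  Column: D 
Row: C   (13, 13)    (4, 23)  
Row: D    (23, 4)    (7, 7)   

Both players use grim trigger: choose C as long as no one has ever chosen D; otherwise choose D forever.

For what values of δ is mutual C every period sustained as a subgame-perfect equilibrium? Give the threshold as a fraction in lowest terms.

5/8

Cooperation forever yields 13 each period: 13/(1−δ).
Deviating yields 23 once, then 7 forever: 23 + 7δ/(1−δ).
No profitable deviation requires 13/(1−δ) ≥ 23 + 7δ/(1−δ).
Multiplying by (1−δ): 13 ≥ 23(1−δ) + 7δ = 23 − 16δ.
So 16δ ≥ 10, i.e. δ ≥ 10/16 = 5/8.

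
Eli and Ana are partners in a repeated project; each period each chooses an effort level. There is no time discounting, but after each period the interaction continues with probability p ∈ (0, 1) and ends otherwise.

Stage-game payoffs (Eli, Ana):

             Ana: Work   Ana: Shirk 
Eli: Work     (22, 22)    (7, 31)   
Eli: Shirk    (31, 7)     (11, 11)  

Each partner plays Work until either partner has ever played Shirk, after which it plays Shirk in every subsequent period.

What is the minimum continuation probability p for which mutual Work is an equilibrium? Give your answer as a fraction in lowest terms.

9/20

Expected cooperation value is 22 + p·22 + p²·22 + … = 22/(1−p); deviation gives 31 + p·11/(1−p).
22 ≥ 31(1−p) + 11p ⇒ 20p ≥ 9 ⇒ p ≥ 9/20.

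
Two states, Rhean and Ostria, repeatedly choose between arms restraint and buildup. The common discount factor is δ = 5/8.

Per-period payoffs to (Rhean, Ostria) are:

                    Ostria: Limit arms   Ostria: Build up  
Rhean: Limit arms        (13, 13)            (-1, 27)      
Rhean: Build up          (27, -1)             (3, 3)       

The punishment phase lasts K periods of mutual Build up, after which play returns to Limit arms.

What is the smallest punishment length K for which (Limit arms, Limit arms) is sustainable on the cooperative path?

4

IC: δ(1−δ^K)/(1−δ) ≥ (27−13)/(13−3) = 7/5.
With δ = 5/8: need 1 − δ^K ≥ 7/5·(1−5/8)/(5/8), i.e. δ^K ≤ 0.1600.
Since (5/8)^3 = 0.2441 and (5/8)^4 = 0.1526, the smallest such K is 4.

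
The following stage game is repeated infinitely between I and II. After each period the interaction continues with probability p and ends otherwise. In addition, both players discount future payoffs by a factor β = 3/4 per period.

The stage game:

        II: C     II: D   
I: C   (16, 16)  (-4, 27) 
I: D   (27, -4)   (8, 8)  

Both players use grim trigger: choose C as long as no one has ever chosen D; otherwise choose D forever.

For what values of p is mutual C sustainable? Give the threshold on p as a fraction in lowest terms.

44/57

With continuation probability p and discount β, the effective per-period discount factor is βp.
Grim-trigger IC: βp ≥ (27−16)/(27−8) = 11/19.
So p ≥ (11/19)/(3/4) = 44/57.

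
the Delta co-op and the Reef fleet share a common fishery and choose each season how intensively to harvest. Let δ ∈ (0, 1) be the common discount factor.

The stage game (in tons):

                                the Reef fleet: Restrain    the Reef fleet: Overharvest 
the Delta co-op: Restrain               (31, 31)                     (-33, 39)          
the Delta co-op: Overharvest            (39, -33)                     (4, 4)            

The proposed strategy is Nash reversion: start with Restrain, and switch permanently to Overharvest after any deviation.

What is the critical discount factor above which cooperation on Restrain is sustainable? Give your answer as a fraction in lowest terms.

Under grim trigger the critical discount factor is (T−C)/(T−P) with T = 39, C = 31, P = 4.
δ* = (39−31)/(39−4) = 8/35.

8/35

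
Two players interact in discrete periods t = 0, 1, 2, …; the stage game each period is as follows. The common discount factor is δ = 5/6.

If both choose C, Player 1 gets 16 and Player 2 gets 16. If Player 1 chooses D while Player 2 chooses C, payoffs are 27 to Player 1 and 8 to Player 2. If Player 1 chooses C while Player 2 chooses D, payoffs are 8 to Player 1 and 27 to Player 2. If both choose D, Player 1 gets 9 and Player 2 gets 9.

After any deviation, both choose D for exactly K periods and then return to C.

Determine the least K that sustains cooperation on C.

3

Need Σ_{k=1}^{K} δ^k ≥ (27−16)/(16−9) = 1.5714 at δ = 5/6.
At K = 2 the sum is 1.5278 < 1.5714; at K = 3 it is 2.1065 ≥ 1.5714.
So the minimum punishment length is K = 3.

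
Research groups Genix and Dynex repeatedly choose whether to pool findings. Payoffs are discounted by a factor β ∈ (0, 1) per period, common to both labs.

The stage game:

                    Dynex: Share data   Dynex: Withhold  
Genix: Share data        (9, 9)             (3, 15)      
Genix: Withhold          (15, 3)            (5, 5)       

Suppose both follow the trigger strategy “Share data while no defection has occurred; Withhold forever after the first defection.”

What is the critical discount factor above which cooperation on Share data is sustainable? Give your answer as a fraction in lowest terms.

9/(1−β) ≥ 15 + 5β/(1−β)
9 ≥ 15 − 10β
β ≥ 6/10 = 3/5.

3/5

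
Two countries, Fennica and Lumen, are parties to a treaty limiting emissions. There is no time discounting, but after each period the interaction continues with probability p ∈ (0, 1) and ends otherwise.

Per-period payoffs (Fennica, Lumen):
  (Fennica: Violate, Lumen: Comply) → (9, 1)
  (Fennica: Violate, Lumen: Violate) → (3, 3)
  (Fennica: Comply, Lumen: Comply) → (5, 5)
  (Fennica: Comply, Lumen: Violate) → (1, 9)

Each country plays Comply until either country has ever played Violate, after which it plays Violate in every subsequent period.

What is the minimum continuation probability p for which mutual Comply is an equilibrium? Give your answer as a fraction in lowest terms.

Expected cooperation value is 5 + p·5 + p²·5 + … = 5/(1−p); deviation gives 9 + p·3/(1−p).
5 ≥ 9(1−p) + 3p ⇒ 6p ≥ 4 ⇒ p ≥ 4/6 = 2/3.

2/3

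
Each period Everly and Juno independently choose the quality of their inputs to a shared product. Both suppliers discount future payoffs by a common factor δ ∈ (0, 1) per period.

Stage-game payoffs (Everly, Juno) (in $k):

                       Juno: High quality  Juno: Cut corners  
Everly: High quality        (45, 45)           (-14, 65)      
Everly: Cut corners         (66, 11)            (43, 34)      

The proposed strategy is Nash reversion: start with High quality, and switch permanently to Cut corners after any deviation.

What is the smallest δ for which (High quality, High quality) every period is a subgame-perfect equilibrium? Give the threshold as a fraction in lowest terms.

Everly's threshold: (66−45)/(66−43) = 21/23.
Juno's threshold: (65−45)/(65−34) = 20/31.
21/23 > 20/31, so Everly binds and δ* = 21/23.

21/23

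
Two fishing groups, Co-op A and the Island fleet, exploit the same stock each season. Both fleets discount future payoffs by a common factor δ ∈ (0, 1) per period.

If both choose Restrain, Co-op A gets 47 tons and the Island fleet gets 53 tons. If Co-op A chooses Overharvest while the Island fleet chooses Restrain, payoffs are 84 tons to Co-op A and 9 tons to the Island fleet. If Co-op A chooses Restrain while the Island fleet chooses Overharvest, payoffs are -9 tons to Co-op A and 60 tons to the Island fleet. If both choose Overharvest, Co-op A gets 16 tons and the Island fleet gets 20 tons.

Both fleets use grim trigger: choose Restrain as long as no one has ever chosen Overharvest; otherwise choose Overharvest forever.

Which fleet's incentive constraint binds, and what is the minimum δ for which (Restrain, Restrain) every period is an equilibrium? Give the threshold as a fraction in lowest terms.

Co-op A's threshold: (84−47)/(84−16) = 37/68.
the Island fleet's threshold: (60−53)/(60−20) = 7/40.
37/68 > 7/40, so Co-op A binds and δ* = 37/68.

Co-op A; δ ≥ 37/68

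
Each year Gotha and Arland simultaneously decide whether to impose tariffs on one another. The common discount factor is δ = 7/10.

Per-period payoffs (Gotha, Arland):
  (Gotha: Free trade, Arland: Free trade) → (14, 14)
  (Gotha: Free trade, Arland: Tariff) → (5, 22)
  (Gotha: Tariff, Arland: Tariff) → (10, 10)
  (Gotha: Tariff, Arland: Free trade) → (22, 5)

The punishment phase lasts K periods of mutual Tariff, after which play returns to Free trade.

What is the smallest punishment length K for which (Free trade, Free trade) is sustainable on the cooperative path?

6

IC: δ(1−δ^K)/(1−δ) ≥ (22−14)/(14−10) = 2.
With δ = 7/10: need 1 − δ^K ≥ 2·(1−7/10)/(7/10), i.e. δ^K ≤ 0.1429.
Since (7/10)^5 = 0.1681 and (7/10)^6 = 0.1176, the smallest such K is 6.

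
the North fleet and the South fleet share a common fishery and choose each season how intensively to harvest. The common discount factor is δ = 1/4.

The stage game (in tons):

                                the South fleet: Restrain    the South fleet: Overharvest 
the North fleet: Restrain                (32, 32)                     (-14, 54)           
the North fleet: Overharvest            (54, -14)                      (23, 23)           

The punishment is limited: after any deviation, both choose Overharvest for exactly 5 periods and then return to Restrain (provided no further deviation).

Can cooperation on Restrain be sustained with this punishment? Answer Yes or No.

No

IC: δ+…+δ^5 ≥ (54−32)/(32−23) = 22/9.
At δ = 1/4: partial sum = 0.3330 < 2.4444. Cooperation not sustainable.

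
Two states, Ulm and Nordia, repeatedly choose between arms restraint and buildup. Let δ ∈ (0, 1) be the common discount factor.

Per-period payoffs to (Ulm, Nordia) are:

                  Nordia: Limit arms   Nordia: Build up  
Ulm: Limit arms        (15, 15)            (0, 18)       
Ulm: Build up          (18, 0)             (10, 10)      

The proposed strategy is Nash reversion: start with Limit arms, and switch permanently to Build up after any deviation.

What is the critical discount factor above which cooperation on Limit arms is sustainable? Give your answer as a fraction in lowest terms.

Under grim trigger the critical discount factor is (T−C)/(T−P) with T = 18, C = 15, P = 10.
δ* = (18−15)/(18−10) = 3/8.

3/8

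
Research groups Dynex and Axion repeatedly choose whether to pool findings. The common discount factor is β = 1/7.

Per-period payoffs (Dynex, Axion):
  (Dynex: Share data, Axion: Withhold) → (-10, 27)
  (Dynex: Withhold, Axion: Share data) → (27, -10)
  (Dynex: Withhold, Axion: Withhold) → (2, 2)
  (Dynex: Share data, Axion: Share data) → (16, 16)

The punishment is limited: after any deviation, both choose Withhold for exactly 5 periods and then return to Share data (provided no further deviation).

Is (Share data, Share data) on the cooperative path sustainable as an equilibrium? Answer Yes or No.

No

A one-shot deviation gives 27 now, then 2 for 5 periods, then back to 16.
Gain from deviating: (27−16) today; loss: (16−2) in each of the next 5 periods.
No-deviation condition: (16−2)(β+…+β^5) ≥ 27−16, i.e. β+…+β^5 ≥ 11/14.
At β = 1/7: β+…+β^5 = 0.1667 < 0.7857.
So cooperation is not sustainable.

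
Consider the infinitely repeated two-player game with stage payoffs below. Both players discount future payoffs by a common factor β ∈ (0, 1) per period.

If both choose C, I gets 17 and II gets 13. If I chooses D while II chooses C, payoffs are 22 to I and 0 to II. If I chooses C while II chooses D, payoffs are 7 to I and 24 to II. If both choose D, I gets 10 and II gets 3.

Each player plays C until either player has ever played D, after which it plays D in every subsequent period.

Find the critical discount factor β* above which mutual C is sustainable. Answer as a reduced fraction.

11/21

I's threshold: (22−17)/(22−10) = 5/12.
II's threshold: (24−13)/(24−3) = 11/21.
5/12 < 11/21, so II binds and β* = 11/21.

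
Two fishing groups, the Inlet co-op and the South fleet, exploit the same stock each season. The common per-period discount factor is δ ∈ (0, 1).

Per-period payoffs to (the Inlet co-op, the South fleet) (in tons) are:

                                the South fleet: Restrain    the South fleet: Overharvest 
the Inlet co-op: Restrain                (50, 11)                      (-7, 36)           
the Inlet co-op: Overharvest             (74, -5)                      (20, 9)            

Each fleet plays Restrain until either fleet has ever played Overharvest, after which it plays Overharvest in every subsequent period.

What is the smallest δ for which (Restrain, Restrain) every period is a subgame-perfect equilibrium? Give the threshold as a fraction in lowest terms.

25/27

the Inlet co-op's threshold: (74−50)/(74−20) = 4/9.
the South fleet's threshold: (36−11)/(36−9) = 25/27.
4/9 < 25/27, so the South fleet binds and δ* = 25/27.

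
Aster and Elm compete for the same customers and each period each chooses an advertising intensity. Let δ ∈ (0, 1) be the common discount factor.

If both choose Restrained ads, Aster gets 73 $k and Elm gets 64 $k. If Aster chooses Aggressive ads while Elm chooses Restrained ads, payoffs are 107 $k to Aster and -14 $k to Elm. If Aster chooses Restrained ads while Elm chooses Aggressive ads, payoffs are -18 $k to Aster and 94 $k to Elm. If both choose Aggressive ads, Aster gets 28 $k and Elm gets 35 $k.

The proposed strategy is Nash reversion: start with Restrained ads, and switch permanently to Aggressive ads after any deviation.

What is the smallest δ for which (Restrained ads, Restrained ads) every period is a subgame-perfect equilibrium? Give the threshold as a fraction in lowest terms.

For Aster: deviation gain 107−73 = 34, per-period punishment loss 73−28 = 45. IC gives δ ≥ 34/79.
For Elm: gain 30, loss 29 per period, so δ ≥ 30/59.
The tighter constraint is Elm's, so cooperation needs δ ≥ 30/59.

30/59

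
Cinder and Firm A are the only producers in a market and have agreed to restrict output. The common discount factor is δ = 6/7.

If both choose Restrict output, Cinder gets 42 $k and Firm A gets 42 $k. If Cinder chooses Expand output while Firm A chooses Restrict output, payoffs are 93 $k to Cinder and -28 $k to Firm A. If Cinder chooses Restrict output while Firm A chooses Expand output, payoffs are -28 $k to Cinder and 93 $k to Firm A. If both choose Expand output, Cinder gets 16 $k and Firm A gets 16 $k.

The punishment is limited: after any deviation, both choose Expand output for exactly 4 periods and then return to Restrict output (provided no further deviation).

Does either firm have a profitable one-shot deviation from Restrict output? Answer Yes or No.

Comparing payoff streams over the 5 periods until play realigns: cooperate → 42(1+δ+…+δ^4); deviate → 93 + 16(δ+…+δ^4).
Cooperation is sustained iff (42−16)(δ+…+δ^4) ≥ 93−42.
δ+…+δ^4 = 6/7·(1−(6/7)^4)/(1−6/7) = 2.7613, and (93−42)/(42−16) = 1.9615.
2.7613 ≥ 1.9615, so cooperation is sustainable.

No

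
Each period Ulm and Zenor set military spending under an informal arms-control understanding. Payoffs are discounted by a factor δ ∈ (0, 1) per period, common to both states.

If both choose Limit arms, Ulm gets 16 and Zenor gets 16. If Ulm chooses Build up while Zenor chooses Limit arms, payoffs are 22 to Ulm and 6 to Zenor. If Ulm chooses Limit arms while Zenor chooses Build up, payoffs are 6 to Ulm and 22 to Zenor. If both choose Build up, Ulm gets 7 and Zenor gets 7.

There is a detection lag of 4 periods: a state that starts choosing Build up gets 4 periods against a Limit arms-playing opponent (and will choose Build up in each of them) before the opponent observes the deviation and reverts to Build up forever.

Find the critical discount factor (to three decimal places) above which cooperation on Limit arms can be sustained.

The best deviation is to choose Build up for all 4 undetected periods, earning 22 each, then 7 forever once detected.
Deviation value: 22(1−δ^4)/(1−δ) + 7δ^4/(1−δ); cooperation value: 16/(1−δ).
IC: 16 ≥ 22(1−δ^4) + 7δ^4 = 22 − 15δ^4.
So δ^4 ≥ 6/15 = 2/5, giving δ ≥ (2/5)^(1/4) ≈ 0.795.

0.795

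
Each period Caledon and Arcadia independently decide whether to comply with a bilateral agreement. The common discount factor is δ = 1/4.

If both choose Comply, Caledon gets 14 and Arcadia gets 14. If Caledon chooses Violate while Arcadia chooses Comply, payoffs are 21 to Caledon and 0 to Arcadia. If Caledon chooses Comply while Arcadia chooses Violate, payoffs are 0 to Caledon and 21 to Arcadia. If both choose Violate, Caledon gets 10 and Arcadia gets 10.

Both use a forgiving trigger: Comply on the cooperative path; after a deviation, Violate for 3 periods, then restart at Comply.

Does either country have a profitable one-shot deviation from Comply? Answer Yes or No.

Yes

Comparing payoff streams over the 4 periods until play realigns: cooperate → 14(1+δ+…+δ^3); deviate → 21 + 10(δ+…+δ^3).
Cooperation is sustained iff (14−10)(δ+…+δ^3) ≥ 21−14.
δ+…+δ^3 = 1/4·(1−(1/4)^3)/(1−1/4) = 0.3281, and (21−14)/(14−10) = 1.7500.
0.3281 < 1.7500, so cooperation is not sustainable.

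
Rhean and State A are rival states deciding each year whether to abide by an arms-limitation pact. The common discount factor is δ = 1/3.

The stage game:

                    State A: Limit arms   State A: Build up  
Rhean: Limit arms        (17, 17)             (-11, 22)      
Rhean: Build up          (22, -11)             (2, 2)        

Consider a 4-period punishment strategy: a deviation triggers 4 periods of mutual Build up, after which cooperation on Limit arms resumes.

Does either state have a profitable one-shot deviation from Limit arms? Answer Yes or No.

No

Comparing payoff streams over the 5 periods until play realigns: cooperate → 17(1+δ+…+δ^4); deviate → 22 + 2(δ+…+δ^4).
Cooperation is sustained iff (17−2)(δ+…+δ^4) ≥ 22−17.
δ+…+δ^4 = 1/3·(1−(1/3)^4)/(1−1/3) = 0.4938, and (22−17)/(17−2) = 0.3333.
0.4938 ≥ 0.3333, so cooperation is sustainable.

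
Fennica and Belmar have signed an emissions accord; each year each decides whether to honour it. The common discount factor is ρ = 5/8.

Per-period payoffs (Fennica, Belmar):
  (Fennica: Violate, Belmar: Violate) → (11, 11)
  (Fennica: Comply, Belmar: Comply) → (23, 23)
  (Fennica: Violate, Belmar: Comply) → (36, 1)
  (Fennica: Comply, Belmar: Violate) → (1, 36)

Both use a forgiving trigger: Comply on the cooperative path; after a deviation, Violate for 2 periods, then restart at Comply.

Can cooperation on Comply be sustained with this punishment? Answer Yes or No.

IC: ρ+…+ρ^2 ≥ (36−23)/(23−11) = 13/12.
At ρ = 5/8: partial sum = 1.0156 < 1.0833. Cooperation not sustainable.

No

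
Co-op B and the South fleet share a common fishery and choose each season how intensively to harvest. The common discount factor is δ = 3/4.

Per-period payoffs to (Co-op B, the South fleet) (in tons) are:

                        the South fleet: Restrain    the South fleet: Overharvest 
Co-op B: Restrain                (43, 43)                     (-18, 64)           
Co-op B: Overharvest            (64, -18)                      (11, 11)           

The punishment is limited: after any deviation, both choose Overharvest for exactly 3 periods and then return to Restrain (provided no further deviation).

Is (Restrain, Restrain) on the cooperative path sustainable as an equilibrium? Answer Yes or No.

A one-shot deviation gives 64 now, then 11 for 3 periods, then back to 43.
Gain from deviating: (64−43) today; loss: (43−11) in each of the next 3 periods.
No-deviation condition: (43−11)(δ+…+δ^3) ≥ 64−43, i.e. δ+…+δ^3 ≥ 21/32.
At δ = 3/4: δ+…+δ^3 = 1.7344 ≥ 0.6562.
So cooperation is sustainable.

Yes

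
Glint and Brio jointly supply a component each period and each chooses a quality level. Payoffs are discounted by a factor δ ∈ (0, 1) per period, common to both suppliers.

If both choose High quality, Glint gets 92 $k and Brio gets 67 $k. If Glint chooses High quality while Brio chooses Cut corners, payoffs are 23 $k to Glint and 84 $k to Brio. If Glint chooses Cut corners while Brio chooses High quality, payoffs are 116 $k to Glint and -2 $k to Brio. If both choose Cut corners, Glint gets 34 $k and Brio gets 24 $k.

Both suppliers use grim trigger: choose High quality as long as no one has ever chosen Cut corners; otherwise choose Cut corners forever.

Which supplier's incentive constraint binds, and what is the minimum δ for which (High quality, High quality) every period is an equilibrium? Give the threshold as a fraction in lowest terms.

Glint's threshold: (116−92)/(116−34) = 12/41.
Brio's threshold: (84−67)/(84−24) = 17/60.
12/41 > 17/60, so Glint binds and δ* = 12/41.

Glint; δ ≥ 12/41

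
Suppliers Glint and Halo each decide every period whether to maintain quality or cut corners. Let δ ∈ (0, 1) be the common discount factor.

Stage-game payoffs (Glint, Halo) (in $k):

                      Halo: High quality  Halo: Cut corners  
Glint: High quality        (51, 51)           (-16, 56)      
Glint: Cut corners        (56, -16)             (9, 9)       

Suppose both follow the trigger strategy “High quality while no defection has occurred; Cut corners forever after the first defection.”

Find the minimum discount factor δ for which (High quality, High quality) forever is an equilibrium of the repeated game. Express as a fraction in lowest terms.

5/47

51/(1−δ) ≥ 56 + 9δ/(1−δ)
51 ≥ 56 − 47δ
δ ≥ 5/47.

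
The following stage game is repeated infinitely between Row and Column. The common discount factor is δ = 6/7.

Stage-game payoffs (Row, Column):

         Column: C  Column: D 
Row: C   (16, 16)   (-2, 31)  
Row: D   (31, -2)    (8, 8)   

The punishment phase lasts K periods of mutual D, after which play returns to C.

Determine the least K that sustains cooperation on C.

IC: δ(1−δ^K)/(1−δ) ≥ (31−16)/(16−8) = 15/8.
With δ = 6/7: need 1 − δ^K ≥ 15/8·(1−6/7)/(6/7), i.e. δ^K ≤ 0.6875.
Since (6/7)^2 = 0.7347 and (6/7)^3 = 0.6297, the smallest such K is 3.

3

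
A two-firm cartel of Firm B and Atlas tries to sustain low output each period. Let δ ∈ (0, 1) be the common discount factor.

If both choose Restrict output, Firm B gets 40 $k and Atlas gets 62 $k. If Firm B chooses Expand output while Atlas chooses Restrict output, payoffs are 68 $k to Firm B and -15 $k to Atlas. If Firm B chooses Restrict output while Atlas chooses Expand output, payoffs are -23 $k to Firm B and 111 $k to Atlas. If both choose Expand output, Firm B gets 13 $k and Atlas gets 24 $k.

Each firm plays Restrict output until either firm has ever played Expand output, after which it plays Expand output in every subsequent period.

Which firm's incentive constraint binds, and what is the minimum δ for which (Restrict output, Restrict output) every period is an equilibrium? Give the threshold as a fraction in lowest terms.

Atlas; δ ≥ 49/87

Firm B's threshold: (68−40)/(68−13) = 28/55.
Atlas's threshold: (111−62)/(111−24) = 49/87.
28/55 < 49/87, so Atlas binds and δ* = 49/87.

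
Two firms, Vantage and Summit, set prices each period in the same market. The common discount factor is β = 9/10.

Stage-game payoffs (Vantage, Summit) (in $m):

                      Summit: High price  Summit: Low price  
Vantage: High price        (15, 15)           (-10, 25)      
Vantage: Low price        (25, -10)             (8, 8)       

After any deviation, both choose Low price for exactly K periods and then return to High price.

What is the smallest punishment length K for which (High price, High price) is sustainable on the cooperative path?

2

No profitable deviation requires (15−8)(β+…+β^K) ≥ 25−15, i.e. β+…+β^K ≥ 10/7 ≈ 1.4286.
With β = 9/10, the partial sums are K=1: 0.9000, K=2: 1.7100.
K = 2 is the first length at which the sum reaches 1.4286.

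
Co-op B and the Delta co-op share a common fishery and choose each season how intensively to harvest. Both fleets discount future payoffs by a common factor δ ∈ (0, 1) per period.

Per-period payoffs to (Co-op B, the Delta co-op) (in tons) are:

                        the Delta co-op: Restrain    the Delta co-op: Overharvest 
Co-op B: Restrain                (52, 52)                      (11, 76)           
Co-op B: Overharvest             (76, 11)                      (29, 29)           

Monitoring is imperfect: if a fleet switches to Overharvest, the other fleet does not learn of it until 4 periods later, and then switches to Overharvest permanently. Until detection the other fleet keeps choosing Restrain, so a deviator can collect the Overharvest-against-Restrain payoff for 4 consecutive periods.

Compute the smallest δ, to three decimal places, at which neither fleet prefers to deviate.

The best deviation is to choose Overharvest for all 4 undetected periods, earning 76 each, then 29 forever once detected.
Deviation value: 76(1−δ^4)/(1−δ) + 29δ^4/(1−δ); cooperation value: 52/(1−δ).
IC: 52 ≥ 76(1−δ^4) + 29δ^4 = 76 − 47δ^4.
So δ^4 ≥ 24/47, giving δ ≥ (24/47)^(1/4) ≈ 0.845.

0.845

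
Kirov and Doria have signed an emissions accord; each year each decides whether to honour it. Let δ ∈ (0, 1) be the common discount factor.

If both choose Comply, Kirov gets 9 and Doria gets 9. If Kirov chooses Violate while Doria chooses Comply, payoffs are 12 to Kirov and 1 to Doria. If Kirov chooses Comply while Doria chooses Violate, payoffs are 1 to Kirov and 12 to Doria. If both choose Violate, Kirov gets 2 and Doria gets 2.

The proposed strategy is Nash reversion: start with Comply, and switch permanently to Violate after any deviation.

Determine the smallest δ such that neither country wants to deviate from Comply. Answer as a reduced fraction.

3/10

Under grim trigger the critical discount factor is (T−C)/(T−P) with T = 12, C = 9, P = 2.
δ* = (12−9)/(12−2) = 3/10.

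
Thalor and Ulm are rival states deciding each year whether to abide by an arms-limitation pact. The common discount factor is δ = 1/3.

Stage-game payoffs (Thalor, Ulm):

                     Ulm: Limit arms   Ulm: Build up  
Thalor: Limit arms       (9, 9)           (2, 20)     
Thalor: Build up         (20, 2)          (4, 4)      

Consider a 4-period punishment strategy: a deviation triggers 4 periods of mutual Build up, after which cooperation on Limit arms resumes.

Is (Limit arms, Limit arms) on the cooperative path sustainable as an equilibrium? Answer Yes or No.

No

IC: δ+…+δ^4 ≥ (20−9)/(9−4) = 11/5.
At δ = 1/3: partial sum = 0.4938 < 2.2000. Cooperation not sustainable.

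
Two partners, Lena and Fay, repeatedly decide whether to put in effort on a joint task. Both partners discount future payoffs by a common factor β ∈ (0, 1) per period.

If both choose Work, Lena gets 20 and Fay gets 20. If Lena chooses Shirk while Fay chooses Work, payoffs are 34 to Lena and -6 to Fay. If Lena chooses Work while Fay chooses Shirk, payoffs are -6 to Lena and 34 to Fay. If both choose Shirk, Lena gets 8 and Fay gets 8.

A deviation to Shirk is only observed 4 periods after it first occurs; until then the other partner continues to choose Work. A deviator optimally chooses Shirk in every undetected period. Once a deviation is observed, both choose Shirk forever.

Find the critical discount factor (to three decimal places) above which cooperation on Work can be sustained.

0.857

The best deviation is to choose Shirk for all 4 undetected periods, earning 34 each, then 8 forever once detected.
Deviation value: 34(1−β^4)/(1−β) + 8β^4/(1−β); cooperation value: 20/(1−β).
IC: 20 ≥ 34(1−β^4) + 8β^4 = 34 − 26β^4.
So β^4 ≥ 14/26 = 7/13, giving β ≥ (7/13)^(1/4) ≈ 0.857.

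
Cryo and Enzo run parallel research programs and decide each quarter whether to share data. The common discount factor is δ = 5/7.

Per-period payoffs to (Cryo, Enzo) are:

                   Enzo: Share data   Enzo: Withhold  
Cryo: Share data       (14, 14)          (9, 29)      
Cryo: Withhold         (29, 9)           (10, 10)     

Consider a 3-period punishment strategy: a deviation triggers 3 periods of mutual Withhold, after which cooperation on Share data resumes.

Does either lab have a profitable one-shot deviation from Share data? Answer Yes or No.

Yes

IC: δ+…+δ^3 ≥ (29−14)/(14−10) = 15/4.
At δ = 5/7: partial sum = 1.5889 < 3.7500. Cooperation not sustainable.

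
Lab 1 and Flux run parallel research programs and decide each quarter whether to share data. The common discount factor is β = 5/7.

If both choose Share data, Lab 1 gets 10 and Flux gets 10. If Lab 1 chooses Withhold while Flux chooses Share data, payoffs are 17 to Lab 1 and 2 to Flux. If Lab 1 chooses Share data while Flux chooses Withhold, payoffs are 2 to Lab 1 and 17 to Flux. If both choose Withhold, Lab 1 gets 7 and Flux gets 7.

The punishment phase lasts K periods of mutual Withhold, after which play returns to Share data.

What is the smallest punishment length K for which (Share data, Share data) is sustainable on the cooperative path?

9

IC: β(1−β^K)/(1−β) ≥ (17−10)/(10−7) = 7/3.
With β = 5/7: need 1 − β^K ≥ 7/3·(1−5/7)/(5/7), i.e. β^K ≤ 0.0667.
Since (5/7)^8 = 0.0678 and (5/7)^9 = 0.0484, the smallest such K is 9.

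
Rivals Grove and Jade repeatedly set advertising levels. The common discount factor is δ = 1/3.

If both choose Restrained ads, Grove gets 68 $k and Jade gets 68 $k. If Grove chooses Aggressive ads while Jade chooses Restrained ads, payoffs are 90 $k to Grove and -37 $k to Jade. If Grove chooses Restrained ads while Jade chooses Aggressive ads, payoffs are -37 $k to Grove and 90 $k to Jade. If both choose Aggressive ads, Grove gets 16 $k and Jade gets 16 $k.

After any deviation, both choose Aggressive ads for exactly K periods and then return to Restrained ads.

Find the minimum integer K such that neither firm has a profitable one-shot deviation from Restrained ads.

2

IC: δ(1−δ^K)/(1−δ) ≥ (90−68)/(68−16) = 11/26.
With δ = 1/3: need 1 − δ^K ≥ 11/26·(1−1/3)/(1/3), i.e. δ^K ≤ 0.1538.
Since (1/3)^1 = 0.3333 and (1/3)^2 = 0.1111, the smallest such K is 2.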